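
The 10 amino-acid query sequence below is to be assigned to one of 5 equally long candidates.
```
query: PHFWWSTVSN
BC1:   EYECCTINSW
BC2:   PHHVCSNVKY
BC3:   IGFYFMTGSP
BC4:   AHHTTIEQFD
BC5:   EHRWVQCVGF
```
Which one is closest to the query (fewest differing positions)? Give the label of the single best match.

BC2

BC1 differs at 9 positions; BC2 differs at 6 positions; BC3 differs at 7 positions; BC4 differs at 9 positions; BC5 differs at 7 positions. The closest is BC2.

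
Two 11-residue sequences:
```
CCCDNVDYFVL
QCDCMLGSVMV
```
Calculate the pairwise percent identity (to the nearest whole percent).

10 positions differ (1, 3, 4, 5, 6, 7, 8, 9, 10, 11), so 1 of 11 match: 1/11 = 9.091%.

9%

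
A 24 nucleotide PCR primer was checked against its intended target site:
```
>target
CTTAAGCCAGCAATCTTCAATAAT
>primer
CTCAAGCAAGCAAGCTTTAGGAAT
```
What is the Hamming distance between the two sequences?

The sequences differ at positions 3, 8, 14, 18, 20, 21 (1-based) — 6 in total.

6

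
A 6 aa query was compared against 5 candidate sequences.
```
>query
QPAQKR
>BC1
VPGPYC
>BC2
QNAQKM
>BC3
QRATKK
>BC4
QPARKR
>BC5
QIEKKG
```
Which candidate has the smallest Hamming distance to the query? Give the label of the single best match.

BC4

Hamming distances to query — BC1: 5; BC2: 2; BC3: 3; BC4: 1; BC5: 4.
Smallest is BC4 with 1 mismatch.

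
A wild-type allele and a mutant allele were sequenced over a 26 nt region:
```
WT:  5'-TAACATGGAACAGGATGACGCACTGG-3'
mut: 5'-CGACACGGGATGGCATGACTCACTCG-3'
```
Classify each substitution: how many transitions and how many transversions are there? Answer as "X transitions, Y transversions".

Transitions (purine↔purine or pyrimidine↔pyrimidine): 1 T→C, 2 A→G, 6 T→C, 9 A→G, 11 C→T, 12 A→G.
Transversions (purine↔pyrimidine): 14 G→C, 20 G→T, 25 G→C.

6 transitions, 3 transversions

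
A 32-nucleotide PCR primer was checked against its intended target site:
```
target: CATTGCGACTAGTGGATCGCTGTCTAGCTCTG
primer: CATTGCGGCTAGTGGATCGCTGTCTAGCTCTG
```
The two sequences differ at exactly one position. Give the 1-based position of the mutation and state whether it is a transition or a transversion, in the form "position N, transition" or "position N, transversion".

position 8, transition

The sequences differ only at position 8: A→G (purine→purine), a transition.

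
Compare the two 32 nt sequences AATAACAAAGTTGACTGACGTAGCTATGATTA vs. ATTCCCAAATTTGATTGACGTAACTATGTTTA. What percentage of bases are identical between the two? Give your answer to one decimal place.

78.1%

7 positions differ (2, 4, 5, 10, 15, 23, 29), so 25 of 32 match: 25/32 = 78.12%.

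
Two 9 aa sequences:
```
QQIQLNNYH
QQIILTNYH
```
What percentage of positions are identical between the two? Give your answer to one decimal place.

77.8%

2 positions differ (4, 6), so 7 of 9 match: 7/9 = 77.78%.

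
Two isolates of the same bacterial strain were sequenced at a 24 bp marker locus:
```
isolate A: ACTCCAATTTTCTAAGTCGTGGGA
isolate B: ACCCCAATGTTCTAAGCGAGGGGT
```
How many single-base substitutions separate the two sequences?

7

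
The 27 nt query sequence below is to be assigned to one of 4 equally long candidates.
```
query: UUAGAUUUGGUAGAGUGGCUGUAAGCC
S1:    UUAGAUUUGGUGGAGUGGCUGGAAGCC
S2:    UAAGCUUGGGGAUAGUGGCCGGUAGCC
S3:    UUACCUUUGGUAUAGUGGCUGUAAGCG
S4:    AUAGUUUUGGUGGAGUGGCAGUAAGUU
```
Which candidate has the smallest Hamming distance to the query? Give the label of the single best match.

S1 differs at 2 positions; S2 differs at 8 positions; S3 differs at 4 positions; S4 differs at 6 positions. The closest is S1.

S1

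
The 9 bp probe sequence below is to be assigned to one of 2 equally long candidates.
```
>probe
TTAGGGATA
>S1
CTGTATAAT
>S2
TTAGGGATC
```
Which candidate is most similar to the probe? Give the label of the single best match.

S2

S1 differs at 7 sites; S2 differs at 1 site. The closest is S2.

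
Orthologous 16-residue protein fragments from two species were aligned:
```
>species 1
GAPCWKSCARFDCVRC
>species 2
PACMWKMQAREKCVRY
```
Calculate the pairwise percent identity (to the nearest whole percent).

8 positions differ (1, 3, 4, 7, 8, 11, 12, 16), so 8 of 16 match: 8/16 = 50%.

50%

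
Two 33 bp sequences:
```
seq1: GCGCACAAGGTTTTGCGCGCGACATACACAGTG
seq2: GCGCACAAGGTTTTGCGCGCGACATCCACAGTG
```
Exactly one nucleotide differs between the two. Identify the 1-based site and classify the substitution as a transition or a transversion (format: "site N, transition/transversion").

site 26, transversion

Site 26 changes A→C. A is a purine and C is a pyrimidine, so this is a transversion.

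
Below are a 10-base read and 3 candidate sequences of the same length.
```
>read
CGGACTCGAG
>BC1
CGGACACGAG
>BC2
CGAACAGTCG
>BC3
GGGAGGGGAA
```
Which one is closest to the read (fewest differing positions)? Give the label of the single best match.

BC1 differs at 1 position; BC2 differs at 5 positions; BC3 differs at 5 positions. The closest is BC1.

BC1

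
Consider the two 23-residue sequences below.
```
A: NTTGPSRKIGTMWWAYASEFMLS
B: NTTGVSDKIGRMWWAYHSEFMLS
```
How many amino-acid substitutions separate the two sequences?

4

Comparing position by position, 4 residues differ: 5 (P/V), 7 (R/D), 11 (T/R), 17 (A/H).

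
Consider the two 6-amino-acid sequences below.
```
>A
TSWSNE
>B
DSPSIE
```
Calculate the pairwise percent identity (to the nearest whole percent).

50%

3 positions differ (1, 3, 5), so 3 of 6 match: 3/6 = 50%.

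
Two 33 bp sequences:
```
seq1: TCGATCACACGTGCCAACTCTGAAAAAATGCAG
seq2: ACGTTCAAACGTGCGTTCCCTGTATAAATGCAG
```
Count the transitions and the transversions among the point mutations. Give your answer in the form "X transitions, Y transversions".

1 transition, 8 transversions

Mismatches (1-based):
site 1: T→A (pyrimidine→purine, transversion)
site 4: A→T (purine→pyrimidine, transversion)
site 8: C→A (pyrimidine→purine, transversion)
site 15: C→G (pyrimidine→purine, transversion)
site 16: A→T (purine→pyrimidine, transversion)
site 17: A→T (purine→pyrimidine, transversion)
site 19: T→C (pyrimidine→pyrimidine, transition)
site 23: A→T (purine→pyrimidine, transversion)
site 25: A→T (purine→pyrimidine, transversion)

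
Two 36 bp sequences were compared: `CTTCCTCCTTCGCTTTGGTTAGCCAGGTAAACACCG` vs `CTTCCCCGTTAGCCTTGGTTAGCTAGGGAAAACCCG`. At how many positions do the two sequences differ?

8

The sequences differ at positions 6, 8, 11, 14, 24, 28, 32, 33 (1-based) — 8 in total.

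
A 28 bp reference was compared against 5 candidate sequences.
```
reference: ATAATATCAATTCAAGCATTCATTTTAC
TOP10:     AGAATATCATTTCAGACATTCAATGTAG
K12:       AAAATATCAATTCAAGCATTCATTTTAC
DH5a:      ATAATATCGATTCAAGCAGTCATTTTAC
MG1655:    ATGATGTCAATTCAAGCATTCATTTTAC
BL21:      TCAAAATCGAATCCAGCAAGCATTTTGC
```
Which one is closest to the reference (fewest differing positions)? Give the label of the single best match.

K12

TOP10 differs at 7 positions; K12 differs at 1 position; DH5a differs at 2 positions; MG1655 differs at 2 positions; BL21 differs at 9 positions. The closest is K12.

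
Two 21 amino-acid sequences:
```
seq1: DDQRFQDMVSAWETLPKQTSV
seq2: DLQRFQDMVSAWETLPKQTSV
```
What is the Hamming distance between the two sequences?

1

Comparing position by position, 1 position differs: 2 (D/L).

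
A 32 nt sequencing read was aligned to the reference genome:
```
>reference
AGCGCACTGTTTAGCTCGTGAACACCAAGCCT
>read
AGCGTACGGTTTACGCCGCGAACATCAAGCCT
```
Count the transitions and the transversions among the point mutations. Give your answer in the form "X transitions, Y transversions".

Transitions (purine↔purine or pyrimidine↔pyrimidine): 5 C→T, 16 T→C, 19 T→C, 25 C→T.
Transversions (purine↔pyrimidine): 8 T→G, 14 G→C, 15 C→G.

4 transitions, 3 transversions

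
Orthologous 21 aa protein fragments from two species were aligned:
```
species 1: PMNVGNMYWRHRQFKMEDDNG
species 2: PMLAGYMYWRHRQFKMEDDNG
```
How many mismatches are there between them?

Comparing position by position, 3 residues differ: 3 (N/L), 4 (V/A), 6 (N/Y).

3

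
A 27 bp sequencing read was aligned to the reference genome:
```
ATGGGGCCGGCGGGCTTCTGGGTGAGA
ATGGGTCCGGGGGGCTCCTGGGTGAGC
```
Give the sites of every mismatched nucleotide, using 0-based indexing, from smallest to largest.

Scanning 0-based: 5: G/T; 10: C/G; 16: T/C; 26: A/C.

5, 10, 16, 26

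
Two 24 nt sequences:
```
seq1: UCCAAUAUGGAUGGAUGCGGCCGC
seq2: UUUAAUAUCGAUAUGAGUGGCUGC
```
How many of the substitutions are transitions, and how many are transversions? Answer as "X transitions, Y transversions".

6 transitions, 3 transversions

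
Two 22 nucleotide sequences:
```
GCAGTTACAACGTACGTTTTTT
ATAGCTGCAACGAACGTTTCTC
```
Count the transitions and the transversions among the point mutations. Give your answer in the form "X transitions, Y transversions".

Mismatches (1-based):
site 1: G→A (purine→purine, transition)
site 2: C→T (pyrimidine→pyrimidine, transition)
site 5: T→C (pyrimidine→pyrimidine, transition)
site 7: A→G (purine→purine, transition)
site 13: T→A (pyrimidine→purine, transversion)
site 20: T→C (pyrimidine→pyrimidine, transition)
site 22: T→C (pyrimidine→pyrimidine, transition)

6 transitions, 1 transversion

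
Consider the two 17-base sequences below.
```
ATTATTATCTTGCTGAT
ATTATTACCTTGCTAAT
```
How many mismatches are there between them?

2

Mismatches (1-based): position 8: T→C; position 15: G→A.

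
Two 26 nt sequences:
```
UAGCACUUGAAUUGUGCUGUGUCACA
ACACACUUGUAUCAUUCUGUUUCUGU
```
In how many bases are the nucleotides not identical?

11

Comparing position by position, 11 bases differ: 1 (U/A), 2 (A/C), 3 (G/A), 10 (A/U), 13 (U/C), 14 (G/A), 16 (G/U), 21 (G/U), 24 (A/U), 25 (C/G), 26 (A/U).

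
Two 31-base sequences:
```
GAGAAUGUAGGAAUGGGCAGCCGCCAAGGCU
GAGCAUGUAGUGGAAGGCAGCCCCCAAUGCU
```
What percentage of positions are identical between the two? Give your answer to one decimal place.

74.2%

8 positions differ (4, 11, 12, 13, 14, 15, 23, 28), so 23 of 31 match: 23/31 = 74.19%.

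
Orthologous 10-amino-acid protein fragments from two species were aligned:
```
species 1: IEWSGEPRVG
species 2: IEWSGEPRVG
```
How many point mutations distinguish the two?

0

The two sequences are identical at every position.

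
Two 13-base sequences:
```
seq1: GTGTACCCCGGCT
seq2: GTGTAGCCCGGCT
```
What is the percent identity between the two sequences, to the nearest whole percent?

92%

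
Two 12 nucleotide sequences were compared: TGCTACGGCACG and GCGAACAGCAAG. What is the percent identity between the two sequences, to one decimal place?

50.0%

Mismatches at positions 1, 2, 3, 4, 7, 11 (1-based): 6 of 12.
Identical positions: 6/12 = 50% → 50.0%.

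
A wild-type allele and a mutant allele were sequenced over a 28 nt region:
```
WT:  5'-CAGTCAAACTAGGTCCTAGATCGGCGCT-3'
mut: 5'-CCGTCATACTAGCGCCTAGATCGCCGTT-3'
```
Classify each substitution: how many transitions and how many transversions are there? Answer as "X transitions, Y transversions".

1 transition, 5 transversions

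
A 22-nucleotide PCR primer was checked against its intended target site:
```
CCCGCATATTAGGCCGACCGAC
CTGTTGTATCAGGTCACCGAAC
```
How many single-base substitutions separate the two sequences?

Comparing position by position, 11 positions differ: 2 (C/T), 3 (C/G), 4 (G/T), 5 (C/T), 6 (A/G), 10 (T/C), 14 (C/T), 16 (G/A), 17 (A/C), 19 (C/G), 20 (G/A).

11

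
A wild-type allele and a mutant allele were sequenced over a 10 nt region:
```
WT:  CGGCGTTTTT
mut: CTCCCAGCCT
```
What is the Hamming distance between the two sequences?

Comparing position by position, 7 sites differ: 2 (G/T), 3 (G/C), 5 (G/C), 6 (T/A), 7 (T/G), 8 (T/C), 9 (T/C).

7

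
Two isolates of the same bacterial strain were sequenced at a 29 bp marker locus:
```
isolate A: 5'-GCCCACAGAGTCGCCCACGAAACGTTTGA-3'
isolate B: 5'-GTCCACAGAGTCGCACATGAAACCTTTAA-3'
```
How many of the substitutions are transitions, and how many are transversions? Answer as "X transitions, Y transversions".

3 transitions, 2 transversions

Transitions (purine↔purine or pyrimidine↔pyrimidine): 2 C→T, 18 C→T, 28 G→A.
Transversions (purine↔pyrimidine): 15 C→A, 24 G→C.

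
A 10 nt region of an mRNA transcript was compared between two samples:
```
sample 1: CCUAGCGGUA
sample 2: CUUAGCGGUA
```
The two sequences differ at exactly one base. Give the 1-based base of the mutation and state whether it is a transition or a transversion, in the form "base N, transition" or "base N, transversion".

Base 2 changes C→U. C is a pyrimidine and U is a pyrimidine, so this is a transition.

base 2, transition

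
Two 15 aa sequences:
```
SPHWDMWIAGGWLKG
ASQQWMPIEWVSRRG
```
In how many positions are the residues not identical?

Comparing position by position, 12 positions differ: 1 (S/A), 2 (P/S), 3 (H/Q), 4 (W/Q), 5 (D/W), 7 (W/P), 9 (A/E), 10 (G/W), 11 (G/V), 12 (W/S), 13 (L/R), 14 (K/R).

12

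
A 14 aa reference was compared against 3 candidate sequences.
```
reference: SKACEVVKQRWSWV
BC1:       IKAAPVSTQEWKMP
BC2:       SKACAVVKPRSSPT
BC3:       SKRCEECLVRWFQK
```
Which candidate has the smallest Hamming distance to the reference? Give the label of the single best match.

BC2

BC1 differs at 9 positions; BC2 differs at 5 positions; BC3 differs at 8 positions. The closest is BC2.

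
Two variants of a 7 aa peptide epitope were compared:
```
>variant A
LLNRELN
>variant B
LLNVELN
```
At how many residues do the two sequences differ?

Mismatches (1-based): residue 4: R→V.

1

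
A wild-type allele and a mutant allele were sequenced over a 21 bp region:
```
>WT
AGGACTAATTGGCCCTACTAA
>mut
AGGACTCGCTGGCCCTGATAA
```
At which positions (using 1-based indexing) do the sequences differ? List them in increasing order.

Differences at position 7 (A→C), position 8 (A→G), position 9 (T→C), position 17 (A→G), position 18 (C→A).

7, 8, 9, 17, 18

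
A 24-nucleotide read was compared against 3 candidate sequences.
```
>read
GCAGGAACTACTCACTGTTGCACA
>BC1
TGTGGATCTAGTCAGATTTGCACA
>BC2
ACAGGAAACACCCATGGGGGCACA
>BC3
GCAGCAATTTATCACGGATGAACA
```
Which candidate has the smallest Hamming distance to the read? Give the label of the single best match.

BC1 differs at 8 positions; BC2 differs at 8 positions; BC3 differs at 7 positions. The closest is BC3.

BC3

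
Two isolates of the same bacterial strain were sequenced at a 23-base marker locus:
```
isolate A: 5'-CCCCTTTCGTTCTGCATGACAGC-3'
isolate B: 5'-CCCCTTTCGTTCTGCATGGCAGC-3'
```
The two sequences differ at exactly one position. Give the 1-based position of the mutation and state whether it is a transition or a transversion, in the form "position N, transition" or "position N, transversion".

The sequences differ only at position 19: A→G (purine→purine), a transition.

position 19, transition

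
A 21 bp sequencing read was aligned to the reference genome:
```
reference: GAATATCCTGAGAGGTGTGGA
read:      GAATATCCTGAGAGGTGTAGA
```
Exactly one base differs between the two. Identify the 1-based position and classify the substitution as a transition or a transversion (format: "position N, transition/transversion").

The sequences differ only at position 19: G→A (purine→purine), a transition.

position 19, transition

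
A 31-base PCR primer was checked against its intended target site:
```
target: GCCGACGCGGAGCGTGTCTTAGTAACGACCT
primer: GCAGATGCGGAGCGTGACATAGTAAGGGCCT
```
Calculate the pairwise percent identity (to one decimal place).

80.6%

Mismatches at positions 3, 6, 17, 19, 26, 28 (1-based): 6 of 31.
Identical positions: 25/31 = 80.65% → 80.6%.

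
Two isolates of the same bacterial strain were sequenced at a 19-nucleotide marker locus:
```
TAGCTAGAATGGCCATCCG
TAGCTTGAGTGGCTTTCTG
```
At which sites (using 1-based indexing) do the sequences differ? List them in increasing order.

6, 9, 14, 15, 18

Differences at site 6 (A→T), site 9 (A→G), site 14 (C→T), site 15 (A→T), site 18 (C→T).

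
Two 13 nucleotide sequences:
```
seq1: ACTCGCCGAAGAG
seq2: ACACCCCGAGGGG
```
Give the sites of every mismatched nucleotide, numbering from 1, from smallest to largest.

3, 5, 10, 12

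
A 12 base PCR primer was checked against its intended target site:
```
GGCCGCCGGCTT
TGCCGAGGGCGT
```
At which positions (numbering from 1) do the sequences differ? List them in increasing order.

Scanning 1-based: 1: G/T; 6: C/A; 7: C/G; 11: T/G.

1, 6, 7, 11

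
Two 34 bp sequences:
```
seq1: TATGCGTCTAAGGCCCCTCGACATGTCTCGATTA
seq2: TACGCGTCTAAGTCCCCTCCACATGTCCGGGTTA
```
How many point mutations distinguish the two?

Comparing position by position, 6 sites differ: 3 (T/C), 13 (G/T), 20 (G/C), 28 (T/C), 29 (C/G), 31 (A/G).

6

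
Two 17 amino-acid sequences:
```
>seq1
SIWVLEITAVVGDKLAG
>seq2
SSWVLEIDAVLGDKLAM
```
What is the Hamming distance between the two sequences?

Mismatches (1-based): position 2: I→S; position 8: T→D; position 11: V→L; position 17: G→M.

4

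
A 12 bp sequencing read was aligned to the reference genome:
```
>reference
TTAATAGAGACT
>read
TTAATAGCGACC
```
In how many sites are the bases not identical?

The sequences differ at sites 8, 12 (1-based) — 2 in total.

2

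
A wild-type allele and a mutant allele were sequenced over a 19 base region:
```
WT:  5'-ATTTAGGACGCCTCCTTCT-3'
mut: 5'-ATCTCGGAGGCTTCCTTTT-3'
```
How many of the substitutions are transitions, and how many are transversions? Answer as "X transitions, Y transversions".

Transitions (purine↔purine or pyrimidine↔pyrimidine): 3 T→C, 12 C→T, 18 C→T.
Transversions (purine↔pyrimidine): 5 A→C, 9 C→G.

3 transitions, 2 transversions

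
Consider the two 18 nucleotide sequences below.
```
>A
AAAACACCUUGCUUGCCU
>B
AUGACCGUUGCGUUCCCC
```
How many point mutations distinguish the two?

Comparing position by position, 10 sites differ: 2 (A/U), 3 (A/G), 6 (A/C), 7 (C/G), 8 (C/U), 10 (U/G), 11 (G/C), 12 (C/G), 15 (G/C), 18 (U/C).

10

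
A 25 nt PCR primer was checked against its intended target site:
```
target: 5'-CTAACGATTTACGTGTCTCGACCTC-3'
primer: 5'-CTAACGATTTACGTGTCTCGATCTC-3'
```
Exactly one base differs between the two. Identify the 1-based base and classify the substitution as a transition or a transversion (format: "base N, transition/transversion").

base 22, transition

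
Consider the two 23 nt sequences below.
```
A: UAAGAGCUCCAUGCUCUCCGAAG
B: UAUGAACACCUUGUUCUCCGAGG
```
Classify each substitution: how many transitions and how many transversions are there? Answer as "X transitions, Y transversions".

Transitions (purine↔purine or pyrimidine↔pyrimidine): 6 G→A, 14 C→U, 22 A→G.
Transversions (purine↔pyrimidine): 3 A→U, 8 U→A, 11 A→U.

3 transitions, 3 transversions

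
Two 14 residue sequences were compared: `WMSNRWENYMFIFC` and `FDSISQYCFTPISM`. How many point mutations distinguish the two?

12

The sequences differ at positions 1, 2, 4, 5, 6, 7, 8, 9, 10, 11, 13, 14 (1-based) — 12 in total.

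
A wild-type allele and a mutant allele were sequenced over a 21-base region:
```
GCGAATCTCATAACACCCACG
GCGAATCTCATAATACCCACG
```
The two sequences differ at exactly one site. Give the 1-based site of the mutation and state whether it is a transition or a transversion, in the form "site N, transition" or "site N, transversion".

site 14, transition

Site 14 changes C→T. C is a pyrimidine and T is a pyrimidine, so this is a transition.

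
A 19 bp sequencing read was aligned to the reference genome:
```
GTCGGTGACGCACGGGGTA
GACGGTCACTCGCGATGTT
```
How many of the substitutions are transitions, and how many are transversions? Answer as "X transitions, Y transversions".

2 transitions, 5 transversions

Transitions (purine↔purine or pyrimidine↔pyrimidine): 12 A→G, 15 G→A.
Transversions (purine↔pyrimidine): 2 T→A, 7 G→C, 10 G→T, 16 G→T, 19 A→T.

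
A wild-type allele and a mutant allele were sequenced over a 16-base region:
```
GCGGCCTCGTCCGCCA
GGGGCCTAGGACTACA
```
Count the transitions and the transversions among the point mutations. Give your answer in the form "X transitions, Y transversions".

0 transitions, 6 transversions

Transitions (purine↔purine or pyrimidine↔pyrimidine): none.
Transversions (purine↔pyrimidine): 2 C→G, 8 C→A, 10 T→G, 11 C→A, 13 G→T, 14 C→A.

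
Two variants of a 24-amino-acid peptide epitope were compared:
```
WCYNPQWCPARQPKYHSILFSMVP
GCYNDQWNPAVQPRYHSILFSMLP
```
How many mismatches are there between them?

Comparing position by position, 6 positions differ: 1 (W/G), 5 (P/D), 8 (C/N), 11 (R/V), 14 (K/R), 23 (V/L).

6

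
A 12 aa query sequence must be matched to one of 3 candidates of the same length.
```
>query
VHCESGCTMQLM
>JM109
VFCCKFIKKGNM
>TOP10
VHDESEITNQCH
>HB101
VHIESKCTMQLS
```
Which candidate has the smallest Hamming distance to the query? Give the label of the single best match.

Hamming distances to query — JM109: 9; TOP10: 6; HB101: 3.
Smallest is HB101 with 3 mismatches.

HB101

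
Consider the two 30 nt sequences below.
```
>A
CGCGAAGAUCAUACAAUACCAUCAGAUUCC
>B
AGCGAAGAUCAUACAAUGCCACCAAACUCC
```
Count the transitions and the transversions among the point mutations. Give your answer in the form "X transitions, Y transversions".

4 transitions, 1 transversion

Mismatches (1-based):
site 1: C→A (pyrimidine→purine, transversion)
site 18: A→G (purine→purine, transition)
site 22: U→C (pyrimidine→pyrimidine, transition)
site 25: G→A (purine→purine, transition)
site 27: U→C (pyrimidine→pyrimidine, transition)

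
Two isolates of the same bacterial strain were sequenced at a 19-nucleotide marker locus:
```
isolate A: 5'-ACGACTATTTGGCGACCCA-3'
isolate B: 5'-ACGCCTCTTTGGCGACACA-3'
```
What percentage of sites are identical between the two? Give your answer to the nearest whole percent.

3 positions differ (4, 7, 17), so 16 of 19 match: 16/19 = 84.21%.

84%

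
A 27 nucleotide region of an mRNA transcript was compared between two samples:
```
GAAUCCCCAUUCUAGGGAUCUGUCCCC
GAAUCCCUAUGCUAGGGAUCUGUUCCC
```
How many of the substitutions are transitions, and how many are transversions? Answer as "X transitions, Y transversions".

2 transitions, 1 transversion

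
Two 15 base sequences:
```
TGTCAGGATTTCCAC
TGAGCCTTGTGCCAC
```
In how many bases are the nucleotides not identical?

Comparing position by position, 8 bases differ: 3 (T/A), 4 (C/G), 5 (A/C), 6 (G/C), 7 (G/T), 8 (A/T), 9 (T/G), 11 (T/G).

8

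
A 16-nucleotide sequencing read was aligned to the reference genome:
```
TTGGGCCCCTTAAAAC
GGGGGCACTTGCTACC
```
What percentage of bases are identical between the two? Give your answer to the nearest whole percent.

Mismatches at positions 1, 2, 7, 9, 11, 12, 13, 15 (1-based): 8 of 16.
Identical positions: 8/16 = 50% → 50%.

50%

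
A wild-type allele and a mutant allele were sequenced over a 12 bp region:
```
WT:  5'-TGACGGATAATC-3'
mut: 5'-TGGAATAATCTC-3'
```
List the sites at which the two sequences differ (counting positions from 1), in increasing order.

Differences at site 3 (A→G), site 4 (C→A), site 5 (G→A), site 6 (G→T), site 8 (T→A), site 9 (A→T), site 10 (A→C).

3, 4, 5, 6, 8, 9, 10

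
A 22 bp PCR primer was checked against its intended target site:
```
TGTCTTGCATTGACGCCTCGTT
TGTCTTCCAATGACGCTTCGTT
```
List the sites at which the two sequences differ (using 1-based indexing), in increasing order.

7, 10, 17

Differences at site 7 (G→C), site 10 (T→A), site 17 (C→T).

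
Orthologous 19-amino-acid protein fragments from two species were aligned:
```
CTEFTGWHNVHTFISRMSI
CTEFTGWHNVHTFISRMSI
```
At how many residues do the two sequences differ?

0

The two sequences are identical at every position.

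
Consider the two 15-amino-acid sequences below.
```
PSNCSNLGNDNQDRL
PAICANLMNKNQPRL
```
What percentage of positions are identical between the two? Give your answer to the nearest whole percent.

60%

Mismatches at positions 2, 3, 5, 8, 10, 13 (1-based): 6 of 15.
Identical positions: 9/15 = 60% → 60%.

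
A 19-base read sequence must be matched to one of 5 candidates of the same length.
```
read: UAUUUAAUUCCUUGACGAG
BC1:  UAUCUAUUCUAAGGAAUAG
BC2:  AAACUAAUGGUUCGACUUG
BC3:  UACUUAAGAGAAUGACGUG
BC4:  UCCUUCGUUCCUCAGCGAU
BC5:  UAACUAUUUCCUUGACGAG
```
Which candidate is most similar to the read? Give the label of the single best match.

Hamming distances to read — BC1: 9; BC2: 9; BC3: 7; BC4: 8; BC5: 3.
Smallest is BC5 with 3 mismatches.

BC5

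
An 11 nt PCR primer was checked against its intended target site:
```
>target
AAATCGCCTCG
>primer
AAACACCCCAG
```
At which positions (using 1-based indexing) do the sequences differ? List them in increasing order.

Scanning 1-based: 4: T/C; 5: C/A; 6: G/C; 9: T/C; 10: C/A.

4, 5, 6, 9, 10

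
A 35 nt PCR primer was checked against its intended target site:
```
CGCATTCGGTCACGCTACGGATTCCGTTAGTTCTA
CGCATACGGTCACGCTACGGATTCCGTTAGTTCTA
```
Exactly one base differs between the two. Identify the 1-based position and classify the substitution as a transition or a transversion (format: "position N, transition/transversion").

The sequences differ only at position 6: T→A (pyrimidine→purine), a transversion.

position 6, transversion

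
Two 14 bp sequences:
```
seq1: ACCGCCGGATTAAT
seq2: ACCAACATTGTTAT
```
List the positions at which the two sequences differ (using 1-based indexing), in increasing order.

4, 5, 7, 8, 9, 10, 12

Scanning 1-based: 4: G/A; 5: C/A; 7: G/A; 8: G/T; 9: A/T; 10: T/G; 12: A/T.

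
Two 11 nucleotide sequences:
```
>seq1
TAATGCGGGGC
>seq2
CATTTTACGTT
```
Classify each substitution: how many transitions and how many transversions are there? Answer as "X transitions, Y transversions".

Mismatches (1-based):
base 1: T→C (pyrimidine→pyrimidine, transition)
base 3: A→T (purine→pyrimidine, transversion)
base 5: G→T (purine→pyrimidine, transversion)
base 6: C→T (pyrimidine→pyrimidine, transition)
base 7: G→A (purine→purine, transition)
base 8: G→C (purine→pyrimidine, transversion)
base 10: G→T (purine→pyrimidine, transversion)
base 11: C→T (pyrimidine→pyrimidine, transition)

4 transitions, 4 transversions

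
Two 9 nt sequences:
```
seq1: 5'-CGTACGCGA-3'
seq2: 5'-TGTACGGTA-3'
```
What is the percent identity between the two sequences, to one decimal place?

66.7%

Mismatches at positions 1, 7, 8 (1-based): 3 of 9.
Identical positions: 6/9 = 66.67% → 66.7%.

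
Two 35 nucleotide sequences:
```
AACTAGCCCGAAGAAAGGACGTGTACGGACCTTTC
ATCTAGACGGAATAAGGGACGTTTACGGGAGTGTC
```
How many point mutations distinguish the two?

10

The sequences differ at positions 2, 7, 9, 13, 16, 23, 29, 30, 31, 33 (1-based) — 10 in total.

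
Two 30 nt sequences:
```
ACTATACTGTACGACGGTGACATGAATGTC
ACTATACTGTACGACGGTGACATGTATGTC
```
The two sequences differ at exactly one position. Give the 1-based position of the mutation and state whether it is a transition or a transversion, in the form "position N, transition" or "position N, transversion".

Position 25 changes A→T. A is a purine and T is a pyrimidine, so this is a transversion.

position 25, transversion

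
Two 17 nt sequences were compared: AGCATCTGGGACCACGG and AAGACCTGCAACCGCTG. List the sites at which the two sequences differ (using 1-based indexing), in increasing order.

2, 3, 5, 9, 10, 14, 16

Scanning 1-based: 2: G/A; 3: C/G; 5: T/C; 9: G/C; 10: G/A; 14: A/G; 16: G/T.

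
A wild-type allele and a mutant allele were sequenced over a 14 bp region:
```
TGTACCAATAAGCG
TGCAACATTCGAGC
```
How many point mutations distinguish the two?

8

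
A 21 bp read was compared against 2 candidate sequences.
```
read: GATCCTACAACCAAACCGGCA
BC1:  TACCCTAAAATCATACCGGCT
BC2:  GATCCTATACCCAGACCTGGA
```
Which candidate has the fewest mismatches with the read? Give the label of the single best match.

BC2

Hamming distances to read — BC1: 6; BC2: 5.
Smallest is BC2 with 5 mismatches.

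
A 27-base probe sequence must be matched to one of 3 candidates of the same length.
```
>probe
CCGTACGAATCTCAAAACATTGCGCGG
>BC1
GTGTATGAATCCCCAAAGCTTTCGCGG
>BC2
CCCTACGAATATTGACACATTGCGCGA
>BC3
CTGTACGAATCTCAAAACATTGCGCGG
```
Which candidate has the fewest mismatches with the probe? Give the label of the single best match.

BC1 differs at 8 positions; BC2 differs at 6 positions; BC3 differs at 1 position. The closest is BC3.

BC3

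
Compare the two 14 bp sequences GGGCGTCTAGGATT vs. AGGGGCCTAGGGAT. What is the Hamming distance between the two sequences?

5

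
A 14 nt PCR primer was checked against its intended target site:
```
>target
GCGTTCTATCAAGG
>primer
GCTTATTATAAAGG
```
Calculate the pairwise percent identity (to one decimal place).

Mismatches at positions 3, 5, 6, 10 (1-based): 4 of 14.
Identical positions: 10/14 = 71.43% → 71.4%.

71.4%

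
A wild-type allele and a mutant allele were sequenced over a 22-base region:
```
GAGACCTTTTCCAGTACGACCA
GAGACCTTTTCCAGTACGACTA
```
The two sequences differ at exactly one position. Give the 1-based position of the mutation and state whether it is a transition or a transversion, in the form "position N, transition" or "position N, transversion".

The sequences differ only at position 21: C→T (pyrimidine→pyrimidine), a transition.

position 21, transition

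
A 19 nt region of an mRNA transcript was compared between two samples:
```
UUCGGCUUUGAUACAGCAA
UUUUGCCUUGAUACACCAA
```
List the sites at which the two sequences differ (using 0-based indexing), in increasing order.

Differences at site 2 (C→U), site 3 (G→U), site 6 (U→C), site 15 (G→C).

2, 3, 6, 15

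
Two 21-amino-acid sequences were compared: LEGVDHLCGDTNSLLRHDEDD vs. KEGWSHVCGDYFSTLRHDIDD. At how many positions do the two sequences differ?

Comparing position by position, 8 positions differ: 1 (L/K), 4 (V/W), 5 (D/S), 7 (L/V), 11 (T/Y), 12 (N/F), 14 (L/T), 19 (E/I).

8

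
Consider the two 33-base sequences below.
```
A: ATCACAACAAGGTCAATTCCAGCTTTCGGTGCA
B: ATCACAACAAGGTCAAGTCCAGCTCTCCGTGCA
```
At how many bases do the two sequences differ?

3

Mismatches (1-based): base 17: T→G; base 25: T→C; base 28: G→C.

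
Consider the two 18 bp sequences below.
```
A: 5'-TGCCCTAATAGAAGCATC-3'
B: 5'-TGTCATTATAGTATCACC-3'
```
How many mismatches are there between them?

6

Comparing position by position, 6 sites differ: 3 (C/T), 5 (C/A), 7 (A/T), 12 (A/T), 14 (G/T), 17 (T/C).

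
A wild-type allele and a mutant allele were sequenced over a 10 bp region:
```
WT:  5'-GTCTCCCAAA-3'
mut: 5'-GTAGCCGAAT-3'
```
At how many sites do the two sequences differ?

Comparing position by position, 4 sites differ: 3 (C/A), 4 (T/G), 7 (C/G), 10 (A/T).

4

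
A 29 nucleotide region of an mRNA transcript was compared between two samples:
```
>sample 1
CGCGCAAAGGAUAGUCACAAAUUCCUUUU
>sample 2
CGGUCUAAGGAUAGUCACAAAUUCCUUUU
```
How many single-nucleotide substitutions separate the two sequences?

Mismatches (1-based): position 3: C→G; position 4: G→U; position 6: A→U.

3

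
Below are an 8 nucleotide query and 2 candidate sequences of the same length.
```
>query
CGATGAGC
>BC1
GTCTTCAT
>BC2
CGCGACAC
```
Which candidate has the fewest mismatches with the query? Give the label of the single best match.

BC2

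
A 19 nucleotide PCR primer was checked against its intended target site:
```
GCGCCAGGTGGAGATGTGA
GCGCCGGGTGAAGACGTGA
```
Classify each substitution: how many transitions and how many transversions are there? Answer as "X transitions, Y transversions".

3 transitions, 0 transversions

Transitions (purine↔purine or pyrimidine↔pyrimidine): 6 A→G, 11 G→A, 15 T→C.
Transversions (purine↔pyrimidine): none.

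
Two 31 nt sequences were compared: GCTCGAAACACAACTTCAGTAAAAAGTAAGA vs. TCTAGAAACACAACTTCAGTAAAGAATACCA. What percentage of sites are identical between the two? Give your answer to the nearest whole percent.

81%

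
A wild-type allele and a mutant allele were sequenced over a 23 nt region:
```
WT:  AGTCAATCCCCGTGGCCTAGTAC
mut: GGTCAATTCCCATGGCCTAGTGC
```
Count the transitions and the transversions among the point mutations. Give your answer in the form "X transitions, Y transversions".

Mismatches (1-based):
position 1: A→G (purine→purine, transition)
position 8: C→T (pyrimidine→pyrimidine, transition)
position 12: G→A (purine→purine, transition)
position 22: A→G (purine→purine, transition)

4 transitions, 0 transversions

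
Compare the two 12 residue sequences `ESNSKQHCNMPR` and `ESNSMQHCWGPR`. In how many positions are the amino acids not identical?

3

Comparing position by position, 3 positions differ: 5 (K/M), 9 (N/W), 10 (M/G).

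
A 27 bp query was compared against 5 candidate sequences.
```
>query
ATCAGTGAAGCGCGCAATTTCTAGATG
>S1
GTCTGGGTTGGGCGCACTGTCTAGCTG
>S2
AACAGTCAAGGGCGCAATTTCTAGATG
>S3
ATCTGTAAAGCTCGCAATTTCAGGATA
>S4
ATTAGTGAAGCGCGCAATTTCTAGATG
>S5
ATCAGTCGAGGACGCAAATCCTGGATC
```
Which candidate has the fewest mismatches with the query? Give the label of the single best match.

S4

Hamming distances to query — S1: 9; S2: 3; S3: 6; S4: 1; S5: 8.
Smallest is S4 with 1 mismatch.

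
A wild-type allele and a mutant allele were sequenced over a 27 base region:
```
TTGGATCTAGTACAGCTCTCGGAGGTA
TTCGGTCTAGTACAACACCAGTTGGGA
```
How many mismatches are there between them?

Comparing position by position, 9 bases differ: 3 (G/C), 5 (A/G), 15 (G/A), 17 (T/A), 19 (T/C), 20 (C/A), 22 (G/T), 23 (A/T), 26 (T/G).

9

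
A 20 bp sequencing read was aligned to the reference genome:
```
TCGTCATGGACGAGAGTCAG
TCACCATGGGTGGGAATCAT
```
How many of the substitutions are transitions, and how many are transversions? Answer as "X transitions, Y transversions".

Mismatches (1-based):
position 3: G→A (purine→purine, transition)
position 4: T→C (pyrimidine→pyrimidine, transition)
position 10: A→G (purine→purine, transition)
position 11: C→T (pyrimidine→pyrimidine, transition)
position 13: A→G (purine→purine, transition)
position 16: G→A (purine→purine, transition)
position 20: G→T (purine→pyrimidine, transversion)

6 transitions, 1 transversion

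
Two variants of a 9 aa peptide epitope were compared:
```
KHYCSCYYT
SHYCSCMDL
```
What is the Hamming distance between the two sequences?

4

Comparing position by position, 4 positions differ: 1 (K/S), 7 (Y/M), 8 (Y/D), 9 (T/L).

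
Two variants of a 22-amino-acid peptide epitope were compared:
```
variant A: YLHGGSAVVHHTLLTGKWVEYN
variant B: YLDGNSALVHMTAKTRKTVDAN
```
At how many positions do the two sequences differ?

10

The sequences differ at positions 3, 5, 8, 11, 13, 14, 16, 18, 20, 21 (1-based) — 10 in total.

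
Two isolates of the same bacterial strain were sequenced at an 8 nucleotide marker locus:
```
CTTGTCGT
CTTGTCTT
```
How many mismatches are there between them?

1

Mismatches (1-based): base 7: G→T.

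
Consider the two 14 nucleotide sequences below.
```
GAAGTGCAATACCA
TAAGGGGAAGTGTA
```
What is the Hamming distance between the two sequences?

7

Mismatches (1-based): site 1: G→T; site 5: T→G; site 7: C→G; site 10: T→G; site 11: A→T; site 12: C→G; site 13: C→T.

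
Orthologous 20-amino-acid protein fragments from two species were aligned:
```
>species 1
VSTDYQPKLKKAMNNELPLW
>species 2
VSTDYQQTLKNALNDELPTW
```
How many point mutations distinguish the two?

6

Mismatches (1-based): position 7: P→Q; position 8: K→T; position 11: K→N; position 13: M→L; position 15: N→D; position 19: L→T.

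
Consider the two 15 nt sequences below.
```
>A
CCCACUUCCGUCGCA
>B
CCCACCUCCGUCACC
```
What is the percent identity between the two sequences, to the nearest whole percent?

Mismatches at positions 6, 13, 15 (1-based): 3 of 15.
Identical positions: 12/15 = 80% → 80%.

80%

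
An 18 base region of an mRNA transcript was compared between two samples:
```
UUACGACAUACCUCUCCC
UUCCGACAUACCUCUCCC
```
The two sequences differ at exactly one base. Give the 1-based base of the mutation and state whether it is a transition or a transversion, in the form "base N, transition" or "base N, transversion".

The sequences differ only at base 3: A→C (purine→pyrimidine), a transversion.

base 3, transversion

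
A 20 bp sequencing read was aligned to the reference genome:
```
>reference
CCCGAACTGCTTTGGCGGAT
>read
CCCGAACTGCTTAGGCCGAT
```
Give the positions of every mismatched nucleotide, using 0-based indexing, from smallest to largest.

12, 16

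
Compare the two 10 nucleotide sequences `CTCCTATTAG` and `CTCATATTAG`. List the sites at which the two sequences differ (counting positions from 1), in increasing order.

Scanning 1-based: 4: C/A.

4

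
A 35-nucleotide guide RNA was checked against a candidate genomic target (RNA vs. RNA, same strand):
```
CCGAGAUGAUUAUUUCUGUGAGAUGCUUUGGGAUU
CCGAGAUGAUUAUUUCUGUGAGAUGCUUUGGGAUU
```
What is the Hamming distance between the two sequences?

0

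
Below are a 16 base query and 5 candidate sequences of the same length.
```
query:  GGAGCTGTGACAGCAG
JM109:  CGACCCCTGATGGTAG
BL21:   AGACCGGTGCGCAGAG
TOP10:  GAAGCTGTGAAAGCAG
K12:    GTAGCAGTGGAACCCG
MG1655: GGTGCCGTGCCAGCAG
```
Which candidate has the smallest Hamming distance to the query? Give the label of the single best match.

TOP10

Hamming distances to query — JM109: 7; BL21: 8; TOP10: 2; K12: 6; MG1655: 3.
Smallest is TOP10 with 2 mismatches.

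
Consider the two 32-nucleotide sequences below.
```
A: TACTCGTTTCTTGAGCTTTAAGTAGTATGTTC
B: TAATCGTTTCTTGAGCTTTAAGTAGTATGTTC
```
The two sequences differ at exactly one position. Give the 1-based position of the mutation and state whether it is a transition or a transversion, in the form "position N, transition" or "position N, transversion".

The sequences differ only at position 3: C→A (pyrimidine→purine), a transversion.

position 3, transversion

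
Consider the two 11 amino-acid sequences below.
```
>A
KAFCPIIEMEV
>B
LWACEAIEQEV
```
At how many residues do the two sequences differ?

6

Comparing position by position, 6 residues differ: 1 (K/L), 2 (A/W), 3 (F/A), 5 (P/E), 6 (I/A), 9 (M/Q).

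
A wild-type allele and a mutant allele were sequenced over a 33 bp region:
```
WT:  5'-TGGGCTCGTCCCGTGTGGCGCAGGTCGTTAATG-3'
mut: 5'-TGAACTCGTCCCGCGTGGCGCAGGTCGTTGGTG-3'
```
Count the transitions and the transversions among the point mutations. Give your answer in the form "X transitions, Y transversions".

5 transitions, 0 transversions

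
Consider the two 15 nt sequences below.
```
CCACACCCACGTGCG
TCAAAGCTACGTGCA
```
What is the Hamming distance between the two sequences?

5

Comparing position by position, 5 bases differ: 1 (C/T), 4 (C/A), 6 (C/G), 8 (C/T), 15 (G/A).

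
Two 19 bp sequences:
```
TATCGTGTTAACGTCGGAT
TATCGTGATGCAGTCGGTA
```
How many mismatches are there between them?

The sequences differ at sites 8, 10, 11, 12, 18, 19 (1-based) — 6 in total.

6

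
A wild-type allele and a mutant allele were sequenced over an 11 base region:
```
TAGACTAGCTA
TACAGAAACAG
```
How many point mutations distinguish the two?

6

The sequences differ at positions 3, 5, 6, 8, 10, 11 (1-based) — 6 in total.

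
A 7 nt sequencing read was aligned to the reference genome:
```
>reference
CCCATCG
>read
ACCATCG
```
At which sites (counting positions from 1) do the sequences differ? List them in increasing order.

Scanning 1-based: 1: C/A.

1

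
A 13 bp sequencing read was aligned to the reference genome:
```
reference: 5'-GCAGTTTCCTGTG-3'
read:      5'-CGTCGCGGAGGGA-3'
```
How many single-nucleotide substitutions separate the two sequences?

12

Comparing position by position, 12 bases differ: 1 (G/C), 2 (C/G), 3 (A/T), 4 (G/C), 5 (T/G), 6 (T/C), 7 (T/G), 8 (C/G), 9 (C/A), 10 (T/G), 12 (T/G), 13 (G/A).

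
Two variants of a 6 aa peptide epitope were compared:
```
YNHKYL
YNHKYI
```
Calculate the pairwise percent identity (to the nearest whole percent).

1 position differs (6), so 5 of 6 match: 5/6 = 83.33%.

83%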